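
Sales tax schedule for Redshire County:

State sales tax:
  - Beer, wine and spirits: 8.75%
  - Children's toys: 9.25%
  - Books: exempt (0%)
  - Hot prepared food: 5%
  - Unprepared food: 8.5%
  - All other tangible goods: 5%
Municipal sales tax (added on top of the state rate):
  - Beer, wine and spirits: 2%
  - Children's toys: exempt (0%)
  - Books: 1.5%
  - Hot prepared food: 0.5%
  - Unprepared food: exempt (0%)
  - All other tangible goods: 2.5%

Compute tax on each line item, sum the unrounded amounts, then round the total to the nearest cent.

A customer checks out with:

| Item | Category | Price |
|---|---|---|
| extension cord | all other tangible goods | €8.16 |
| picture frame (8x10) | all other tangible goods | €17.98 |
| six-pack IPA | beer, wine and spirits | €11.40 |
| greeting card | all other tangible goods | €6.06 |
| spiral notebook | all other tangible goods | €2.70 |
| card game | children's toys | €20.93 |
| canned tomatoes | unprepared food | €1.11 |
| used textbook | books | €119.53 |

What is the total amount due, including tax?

Extension cord €8.16: all other tangible goods → 5% + 2.5% municipal = 7.5% → €0.612
Picture frame (8x10) €17.98: all other tangible goods → 5% + 2.5% municipal = 7.5% → €1.3485
Six-pack IPA €11.40: beer, wine and spirits → 8.75% + 2% municipal = 10.75% → €1.2255
Greeting card €6.06: all other tangible goods → 5% + 2.5% municipal = 7.5% → €0.4545
Spiral notebook €2.70: all other tangible goods → 5% + 2.5% municipal = 7.5% → €0.2025
Card game €20.93: children's toys → 9.25% + 0% municipal = 9.25% → €1.936025
Canned tomatoes €1.11: unprepared food → 8.5% + 0% municipal = 8.5% → €0.09435
Used textbook €119.53: books → 0% + 1.5% municipal = 1.5% → €1.79295
Subtotal = €187.87; unrounded tax = €7.666325 → €7.67; total due = €195.54

€195.54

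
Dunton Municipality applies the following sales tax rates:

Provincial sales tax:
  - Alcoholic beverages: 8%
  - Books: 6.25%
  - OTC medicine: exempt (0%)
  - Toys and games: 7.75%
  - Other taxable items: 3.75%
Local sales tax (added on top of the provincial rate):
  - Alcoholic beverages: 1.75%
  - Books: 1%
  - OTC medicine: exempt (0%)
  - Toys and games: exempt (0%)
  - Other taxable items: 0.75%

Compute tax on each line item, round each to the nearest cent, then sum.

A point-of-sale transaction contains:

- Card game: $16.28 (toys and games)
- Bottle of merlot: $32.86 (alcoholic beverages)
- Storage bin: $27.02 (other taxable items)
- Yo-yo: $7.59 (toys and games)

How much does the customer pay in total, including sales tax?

Card game $16.28: toys and games → 7.75% + 0% local = 7.75% → $1.26
Bottle of merlot $32.86: alcoholic beverages → 8% + 1.75% local = 9.75% → $3.20
Storage bin $27.02: other taxable items → 3.75% + 0.75% local = 4.5% → $1.22
Yo-yo $7.59: toys and games → 7.75% + 0% local = 7.75% → $0.59
Subtotal = $83.75; tax = $6.27; total due = $90.02

$90.02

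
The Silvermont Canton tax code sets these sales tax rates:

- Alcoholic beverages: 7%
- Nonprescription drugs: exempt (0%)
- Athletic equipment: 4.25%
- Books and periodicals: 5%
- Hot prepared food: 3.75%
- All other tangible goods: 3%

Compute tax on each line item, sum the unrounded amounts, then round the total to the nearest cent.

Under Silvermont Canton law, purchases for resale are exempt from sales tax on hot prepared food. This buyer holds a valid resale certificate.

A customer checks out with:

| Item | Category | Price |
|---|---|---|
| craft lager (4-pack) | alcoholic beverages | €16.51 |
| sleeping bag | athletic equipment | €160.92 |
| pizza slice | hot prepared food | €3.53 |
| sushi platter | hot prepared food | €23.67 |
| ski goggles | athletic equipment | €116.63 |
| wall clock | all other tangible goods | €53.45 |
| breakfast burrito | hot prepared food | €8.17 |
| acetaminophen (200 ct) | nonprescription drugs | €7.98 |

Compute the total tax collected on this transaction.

Craft lager (4-pack) €16.51: alcoholic beverages → 7% → €1.1557
Sleeping bag €160.92: athletic equipment → 4.25% → €6.8391
Pizza slice €3.53: hot prepared food, buyer-exempt → 0% → €0.00
Sushi platter €23.67: hot prepared food, buyer-exempt → 0% → €0.00
Ski goggles €116.63: athletic equipment → 4.25% → €4.956775
Wall clock €53.45: all other tangible goods → 3% → €1.6035
Breakfast burrito €8.17: hot prepared food, buyer-exempt → 0% → €0.00
Acetaminophen (200 ct) €7.98: nonprescription drugs → 0% → €0.00
Unrounded tax sum = €14.555075 → €14.56

€14.56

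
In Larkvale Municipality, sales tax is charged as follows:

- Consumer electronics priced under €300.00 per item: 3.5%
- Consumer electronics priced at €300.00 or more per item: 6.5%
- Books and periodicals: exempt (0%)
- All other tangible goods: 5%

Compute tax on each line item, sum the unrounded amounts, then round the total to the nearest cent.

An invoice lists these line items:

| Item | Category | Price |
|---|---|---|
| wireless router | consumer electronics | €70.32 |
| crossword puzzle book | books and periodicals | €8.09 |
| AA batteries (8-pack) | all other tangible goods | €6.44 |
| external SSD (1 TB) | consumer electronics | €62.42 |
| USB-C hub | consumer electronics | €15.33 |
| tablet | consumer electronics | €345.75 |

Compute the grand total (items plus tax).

€536.33

Wireless router €70.32: consumer electronics, under €300.00 → 3.5% → €2.4612
Crossword puzzle book €8.09: books and periodicals → 0% → €0.00
AA batteries (8-pack) €6.44: all other tangible goods → 5% → €0.322
External SSD (1 TB) €62.42: consumer electronics, under €300.00 → 3.5% → €2.1847
USB-C hub €15.33: consumer electronics, under €300.00 → 3.5% → €0.53655
Tablet €345.75: consumer electronics, €300.00 or more → 6.5% → €22.47375
Subtotal = €508.35; unrounded tax = €27.9782 → €27.98; total due = €536.33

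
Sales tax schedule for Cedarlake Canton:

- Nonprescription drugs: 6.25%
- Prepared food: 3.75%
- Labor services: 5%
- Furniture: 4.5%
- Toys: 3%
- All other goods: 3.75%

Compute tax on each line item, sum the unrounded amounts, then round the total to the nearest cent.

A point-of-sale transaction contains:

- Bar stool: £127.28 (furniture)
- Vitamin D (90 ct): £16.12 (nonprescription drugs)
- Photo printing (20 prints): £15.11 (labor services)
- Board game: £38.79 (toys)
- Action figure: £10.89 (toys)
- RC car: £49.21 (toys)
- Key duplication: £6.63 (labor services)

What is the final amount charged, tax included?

Bar stool £127.28: furniture → 4.5% → £5.7276
Vitamin D (90 ct) £16.12: nonprescription drugs → 6.25% → £1.0075
Photo printing (20 prints) £15.11: labor services → 5% → £0.7555
Board game £38.79: toys → 3% → £1.1637
Action figure £10.89: toys → 3% → £0.3267
RC car £49.21: toys → 3% → £1.4763
Key duplication £6.63: labor services → 5% → £0.3315
Subtotal = £264.03; unrounded tax = £10.7888 → £10.79; total due = £274.82

£274.82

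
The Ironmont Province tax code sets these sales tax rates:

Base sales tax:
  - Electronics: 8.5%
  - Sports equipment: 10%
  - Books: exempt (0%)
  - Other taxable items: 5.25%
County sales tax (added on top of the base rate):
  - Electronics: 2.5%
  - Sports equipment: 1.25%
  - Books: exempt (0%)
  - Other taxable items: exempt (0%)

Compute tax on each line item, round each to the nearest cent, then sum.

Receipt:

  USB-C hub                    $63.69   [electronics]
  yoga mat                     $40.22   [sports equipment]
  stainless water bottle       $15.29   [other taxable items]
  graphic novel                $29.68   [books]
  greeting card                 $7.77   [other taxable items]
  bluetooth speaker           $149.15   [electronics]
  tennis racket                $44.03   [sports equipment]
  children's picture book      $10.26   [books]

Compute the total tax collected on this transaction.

USB-C hub $63.69: electronics → 8.5% + 2.5% county = 11% → $7.01
Yoga mat $40.22: sports equipment → 10% + 1.25% county = 11.25% → $4.52
Stainless water bottle $15.29: other taxable items → 5.25% + 0% county = 5.25% → $0.80
Graphic novel $29.68: books → 0% + 0% county = 0% → $0.00
Greeting card $7.77: other taxable items → 5.25% + 0% county = 5.25% → $0.41
Bluetooth speaker $149.15: electronics → 8.5% + 2.5% county = 11% → $16.41
Tennis racket $44.03: sports equipment → 10% + 1.25% county = 11.25% → $4.95
Children's picture book $10.26: books → 0% + 0% county = 0% → $0.00
Total tax = $7.01 + $4.52 + $0.80 + $0.41 + $16.41 + $4.95 = $34.10

$34.10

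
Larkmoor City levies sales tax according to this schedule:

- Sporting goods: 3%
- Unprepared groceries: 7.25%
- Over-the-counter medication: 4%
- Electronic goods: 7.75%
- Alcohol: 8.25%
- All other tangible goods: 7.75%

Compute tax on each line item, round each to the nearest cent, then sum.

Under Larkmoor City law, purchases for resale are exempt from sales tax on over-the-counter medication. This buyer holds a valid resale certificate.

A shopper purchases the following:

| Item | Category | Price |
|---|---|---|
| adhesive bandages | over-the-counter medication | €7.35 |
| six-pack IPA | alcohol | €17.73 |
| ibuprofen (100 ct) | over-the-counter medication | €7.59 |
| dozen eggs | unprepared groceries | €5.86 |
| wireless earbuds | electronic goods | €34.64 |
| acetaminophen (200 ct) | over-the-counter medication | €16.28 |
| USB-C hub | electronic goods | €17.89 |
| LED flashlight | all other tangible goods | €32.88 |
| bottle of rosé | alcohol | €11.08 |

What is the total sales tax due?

Adhesive bandages €7.35: over-the-counter medication, buyer-exempt → 0% → €0.00
Six-pack IPA €17.73: alcohol → 8.25% → €1.46
Ibuprofen (100 ct) €7.59: over-the-counter medication, buyer-exempt → 0% → €0.00
Dozen eggs €5.86: unprepared groceries → 7.25% → €0.42
Wireless earbuds €34.64: electronic goods → 7.75% → €2.68
Acetaminophen (200 ct) €16.28: over-the-counter medication, buyer-exempt → 0% → €0.00
USB-C hub €17.89: electronic goods → 7.75% → €1.39
LED flashlight €32.88: all other tangible goods → 7.75% → €2.55
Bottle of rosé €11.08: alcohol → 8.25% → €0.91
Total tax = €1.46 + €0.42 + €2.68 + €1.39 + €2.55 + €0.91 = €9.41

€9.41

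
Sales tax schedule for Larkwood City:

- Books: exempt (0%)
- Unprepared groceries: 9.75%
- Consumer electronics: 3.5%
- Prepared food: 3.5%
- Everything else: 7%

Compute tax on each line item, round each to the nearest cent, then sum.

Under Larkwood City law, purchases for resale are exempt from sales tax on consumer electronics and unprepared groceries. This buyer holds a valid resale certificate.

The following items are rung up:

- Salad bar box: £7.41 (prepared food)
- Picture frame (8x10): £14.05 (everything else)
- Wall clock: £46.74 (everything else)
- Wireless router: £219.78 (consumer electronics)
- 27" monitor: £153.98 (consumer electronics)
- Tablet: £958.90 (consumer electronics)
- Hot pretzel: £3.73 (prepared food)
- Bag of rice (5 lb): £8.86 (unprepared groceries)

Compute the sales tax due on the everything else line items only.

£4.25

Picture frame (8x10) £14.05: everything else → 7% → £0.98
Wall clock £46.74: everything else → 7% → £3.27
Tax on everything else = £0.98 + £3.27 = £4.25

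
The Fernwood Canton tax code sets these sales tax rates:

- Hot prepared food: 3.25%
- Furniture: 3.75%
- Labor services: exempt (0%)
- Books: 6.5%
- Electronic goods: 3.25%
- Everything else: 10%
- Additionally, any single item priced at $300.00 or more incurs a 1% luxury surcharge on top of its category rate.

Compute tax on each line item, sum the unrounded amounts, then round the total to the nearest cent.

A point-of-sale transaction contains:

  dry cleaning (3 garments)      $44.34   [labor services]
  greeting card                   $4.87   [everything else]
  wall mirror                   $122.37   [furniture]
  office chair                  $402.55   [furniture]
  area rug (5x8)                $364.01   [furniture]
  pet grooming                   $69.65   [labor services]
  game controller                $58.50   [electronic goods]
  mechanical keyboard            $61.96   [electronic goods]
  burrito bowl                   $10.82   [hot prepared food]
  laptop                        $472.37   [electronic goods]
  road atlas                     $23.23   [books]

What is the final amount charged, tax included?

Dry cleaning (3 garments) $44.34: labor services → 0% → $0.00
Greeting card $4.87: everything else → 10% → $0.487
Wall mirror $122.37: furniture → 3.75% → $4.588875
Office chair $402.55: furniture → 3.75% + 1% surcharge = 4.75% → $19.121125
Area rug (5x8) $364.01: furniture → 3.75% + 1% surcharge = 4.75% → $17.290475
Pet grooming $69.65: labor services → 0% → $0.00
Game controller $58.50: electronic goods → 3.25% → $1.90125
Mechanical keyboard $61.96: electronic goods → 3.25% → $2.0137
Burrito bowl $10.82: hot prepared food → 3.25% → $0.35165
Laptop $472.37: electronic goods → 3.25% + 1% surcharge = 4.25% → $20.075725
Road atlas $23.23: books → 6.5% → $1.50995
Subtotal = $1634.67; unrounded tax = $67.33975 → $67.34; total due = $1702.01

$1702.01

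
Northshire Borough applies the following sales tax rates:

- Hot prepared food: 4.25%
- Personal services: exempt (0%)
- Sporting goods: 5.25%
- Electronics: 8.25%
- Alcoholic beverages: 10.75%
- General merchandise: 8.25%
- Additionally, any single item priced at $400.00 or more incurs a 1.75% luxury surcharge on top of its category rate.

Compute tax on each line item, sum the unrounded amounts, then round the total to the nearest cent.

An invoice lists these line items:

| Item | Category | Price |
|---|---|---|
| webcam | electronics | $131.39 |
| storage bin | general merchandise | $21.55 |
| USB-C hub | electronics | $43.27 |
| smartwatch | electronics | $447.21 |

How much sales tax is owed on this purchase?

$60.91

Webcam $131.39: electronics → 8.25% → $10.839675
Storage bin $21.55: general merchandise → 8.25% → $1.777875
USB-C hub $43.27: electronics → 8.25% → $3.569775
Smartwatch $447.21: electronics → 8.25% + 1.75% surcharge = 10% → $44.721
Unrounded tax sum = $60.908325 → $60.91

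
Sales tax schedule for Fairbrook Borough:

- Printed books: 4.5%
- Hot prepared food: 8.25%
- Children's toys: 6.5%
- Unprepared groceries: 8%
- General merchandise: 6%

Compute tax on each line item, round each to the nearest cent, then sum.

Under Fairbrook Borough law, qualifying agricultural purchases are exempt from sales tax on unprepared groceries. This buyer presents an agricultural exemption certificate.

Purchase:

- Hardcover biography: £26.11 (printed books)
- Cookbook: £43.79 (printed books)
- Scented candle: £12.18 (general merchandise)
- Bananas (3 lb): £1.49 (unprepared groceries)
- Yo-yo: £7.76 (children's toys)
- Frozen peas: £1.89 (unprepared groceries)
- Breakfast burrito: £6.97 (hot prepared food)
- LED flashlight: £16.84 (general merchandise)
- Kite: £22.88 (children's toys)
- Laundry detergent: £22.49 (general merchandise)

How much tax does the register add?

£8.80

Hardcover biography £26.11: printed books → 4.5% → £1.17
Cookbook £43.79: printed books → 4.5% → £1.97
Scented candle £12.18: general merchandise → 6% → £0.73
Bananas (3 lb) £1.49: unprepared groceries, buyer-exempt → 0% → £0.00
Yo-yo £7.76: children's toys → 6.5% → £0.50
Frozen peas £1.89: unprepared groceries, buyer-exempt → 0% → £0.00
Breakfast burrito £6.97: hot prepared food → 8.25% → £0.58
LED flashlight £16.84: general merchandise → 6% → £1.01
Kite £22.88: children's toys → 6.5% → £1.49
Laundry detergent £22.49: general merchandise → 6% → £1.35
Total tax = £1.17 + £1.97 + £0.73 + £0.50 + £0.58 + £1.01 + £1.49 + £1.35 = £8.80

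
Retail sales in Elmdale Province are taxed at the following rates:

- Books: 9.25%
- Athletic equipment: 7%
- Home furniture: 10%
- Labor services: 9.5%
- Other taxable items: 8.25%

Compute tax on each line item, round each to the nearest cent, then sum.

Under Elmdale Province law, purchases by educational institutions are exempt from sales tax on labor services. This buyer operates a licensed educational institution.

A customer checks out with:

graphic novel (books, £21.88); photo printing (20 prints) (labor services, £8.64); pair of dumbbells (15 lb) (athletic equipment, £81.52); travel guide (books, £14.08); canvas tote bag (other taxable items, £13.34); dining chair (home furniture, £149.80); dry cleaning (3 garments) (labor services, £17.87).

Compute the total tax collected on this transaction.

£25.11

Graphic novel £21.88: books → 9.25% → £2.02
Photo printing (20 prints) £8.64: labor services, buyer-exempt → 0% → £0.00
Pair of dumbbells (15 lb) £81.52: athletic equipment → 7% → £5.71
Travel guide £14.08: books → 9.25% → £1.30
Canvas tote bag £13.34: other taxable items → 8.25% → £1.10
Dining chair £149.80: home furniture → 10% → £14.98
Dry cleaning (3 garments) £17.87: labor services, buyer-exempt → 0% → £0.00
Total tax = £2.02 + £5.71 + £1.30 + £1.10 + £14.98 = £25.11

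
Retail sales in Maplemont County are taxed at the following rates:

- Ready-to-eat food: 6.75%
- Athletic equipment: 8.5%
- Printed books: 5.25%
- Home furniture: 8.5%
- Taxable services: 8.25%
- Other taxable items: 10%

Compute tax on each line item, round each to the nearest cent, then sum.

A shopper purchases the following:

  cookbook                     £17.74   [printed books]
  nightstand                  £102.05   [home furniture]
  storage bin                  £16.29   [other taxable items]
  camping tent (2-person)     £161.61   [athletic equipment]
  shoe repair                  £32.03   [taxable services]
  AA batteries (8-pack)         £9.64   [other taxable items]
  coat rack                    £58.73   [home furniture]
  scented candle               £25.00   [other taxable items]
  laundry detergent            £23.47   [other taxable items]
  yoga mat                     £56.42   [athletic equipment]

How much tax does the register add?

£43.21

Cookbook £17.74: printed books → 5.25% → £0.93
Nightstand £102.05: home furniture → 8.5% → £8.67
Storage bin £16.29: other taxable items → 10% → £1.63
Camping tent (2-person) £161.61: athletic equipment → 8.5% → £13.74
Shoe repair £32.03: taxable services → 8.25% → £2.64
AA batteries (8-pack) £9.64: other taxable items → 10% → £0.96
Coat rack £58.73: home furniture → 8.5% → £4.99
Scented candle £25.00: other taxable items → 10% → £2.50
Laundry detergent £23.47: other taxable items → 10% → £2.35
Yoga mat £56.42: athletic equipment → 8.5% → £4.80
Total tax = £0.93 + £8.67 + £1.63 + £13.74 + £2.64 + £0.96 + £4.99 + £2.50 + £2.35 + £4.80 = £43.21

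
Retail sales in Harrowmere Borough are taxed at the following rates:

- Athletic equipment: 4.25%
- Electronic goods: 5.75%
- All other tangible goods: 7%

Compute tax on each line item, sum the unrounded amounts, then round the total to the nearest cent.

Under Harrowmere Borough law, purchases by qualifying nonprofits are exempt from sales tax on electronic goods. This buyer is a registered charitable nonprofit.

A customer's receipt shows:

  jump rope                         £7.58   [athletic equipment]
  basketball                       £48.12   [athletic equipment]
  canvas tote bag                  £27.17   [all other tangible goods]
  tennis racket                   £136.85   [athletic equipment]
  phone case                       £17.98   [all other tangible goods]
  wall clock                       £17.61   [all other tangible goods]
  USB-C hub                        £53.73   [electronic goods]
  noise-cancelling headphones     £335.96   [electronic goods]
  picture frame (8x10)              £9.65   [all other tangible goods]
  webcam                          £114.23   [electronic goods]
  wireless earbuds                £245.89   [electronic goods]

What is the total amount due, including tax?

£1028.02

Jump rope £7.58: athletic equipment → 4.25% → £0.32215
Basketball £48.12: athletic equipment → 4.25% → £2.0451
Canvas tote bag £27.17: all other tangible goods → 7% → £1.9019
Tennis racket £136.85: athletic equipment → 4.25% → £5.816125
Phone case £17.98: all other tangible goods → 7% → £1.2586
Wall clock £17.61: all other tangible goods → 7% → £1.2327
USB-C hub £53.73: electronic goods, buyer-exempt → 0% → £0.00
Noise-cancelling headphones £335.96: electronic goods, buyer-exempt → 0% → £0.00
Picture frame (8x10) £9.65: all other tangible goods → 7% → £0.6755
Webcam £114.23: electronic goods, buyer-exempt → 0% → £0.00
Wireless earbuds £245.89: electronic goods, buyer-exempt → 0% → £0.00
Subtotal = £1014.77; unrounded tax = £13.252075 → £13.25; total due = £1028.02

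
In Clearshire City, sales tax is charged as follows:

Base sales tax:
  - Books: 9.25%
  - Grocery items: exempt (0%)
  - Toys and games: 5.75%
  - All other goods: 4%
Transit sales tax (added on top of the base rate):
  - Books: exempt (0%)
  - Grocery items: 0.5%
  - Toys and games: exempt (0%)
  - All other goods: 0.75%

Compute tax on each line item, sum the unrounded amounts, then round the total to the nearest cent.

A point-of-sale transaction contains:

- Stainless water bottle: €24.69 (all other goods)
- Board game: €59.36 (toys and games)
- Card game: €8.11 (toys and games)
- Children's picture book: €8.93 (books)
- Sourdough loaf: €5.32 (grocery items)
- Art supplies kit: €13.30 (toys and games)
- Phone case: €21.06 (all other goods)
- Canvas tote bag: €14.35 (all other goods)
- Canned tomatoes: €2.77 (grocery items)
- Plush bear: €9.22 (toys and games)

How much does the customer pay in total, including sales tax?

Stainless water bottle €24.69: all other goods → 4% + 0.75% transit = 4.75% → €1.172775
Board game €59.36: toys and games → 5.75% + 0% transit = 5.75% → €3.4132
Card game €8.11: toys and games → 5.75% + 0% transit = 5.75% → €0.466325
Children's picture book €8.93: books → 9.25% + 0% transit = 9.25% → €0.826025
Sourdough loaf €5.32: grocery items → 0% + 0.5% transit = 0.5% → €0.0266
Art supplies kit €13.30: toys and games → 5.75% + 0% transit = 5.75% → €0.76475
Phone case €21.06: all other goods → 4% + 0.75% transit = 4.75% → €1.00035
Canvas tote bag €14.35: all other goods → 4% + 0.75% transit = 4.75% → €0.681625
Canned tomatoes €2.77: grocery items → 0% + 0.5% transit = 0.5% → €0.01385
Plush bear €9.22: toys and games → 5.75% + 0% transit = 5.75% → €0.53015
Subtotal = €167.11; unrounded tax = €8.89565 → €8.90; total due = €176.01

€176.01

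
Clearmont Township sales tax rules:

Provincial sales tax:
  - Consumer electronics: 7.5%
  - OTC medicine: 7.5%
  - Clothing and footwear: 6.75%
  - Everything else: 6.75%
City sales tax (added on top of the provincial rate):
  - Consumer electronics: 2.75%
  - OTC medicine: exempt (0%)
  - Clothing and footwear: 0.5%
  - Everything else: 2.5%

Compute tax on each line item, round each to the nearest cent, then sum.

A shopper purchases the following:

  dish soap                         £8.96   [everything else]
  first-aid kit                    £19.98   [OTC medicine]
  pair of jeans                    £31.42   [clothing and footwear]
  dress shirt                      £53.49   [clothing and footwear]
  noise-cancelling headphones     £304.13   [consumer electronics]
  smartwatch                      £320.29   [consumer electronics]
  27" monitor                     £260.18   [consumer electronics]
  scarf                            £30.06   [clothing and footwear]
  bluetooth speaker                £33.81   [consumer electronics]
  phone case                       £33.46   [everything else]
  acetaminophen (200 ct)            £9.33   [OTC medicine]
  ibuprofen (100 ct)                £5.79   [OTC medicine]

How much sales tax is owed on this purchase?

£109.04

Dish soap £8.96: everything else → 6.75% + 2.5% city = 9.25% → £0.83
First-aid kit £19.98: OTC medicine → 7.5% + 0% city = 7.5% → £1.50
Pair of jeans £31.42: clothing and footwear → 6.75% + 0.5% city = 7.25% → £2.28
Dress shirt £53.49: clothing and footwear → 6.75% + 0.5% city = 7.25% → £3.88
Noise-cancelling headphones £304.13: consumer electronics → 7.5% + 2.75% city = 10.25% → £31.17
Smartwatch £320.29: consumer electronics → 7.5% + 2.75% city = 10.25% → £32.83
27" monitor £260.18: consumer electronics → 7.5% + 2.75% city = 10.25% → £26.67
Scarf £30.06: clothing and footwear → 6.75% + 0.5% city = 7.25% → £2.18
Bluetooth speaker £33.81: consumer electronics → 7.5% + 2.75% city = 10.25% → £3.47
Phone case £33.46: everything else → 6.75% + 2.5% city = 9.25% → £3.10
Acetaminophen (200 ct) £9.33: OTC medicine → 7.5% + 0% city = 7.5% → £0.70
Ibuprofen (100 ct) £5.79: OTC medicine → 7.5% + 0% city = 7.5% → £0.43
Total tax = £0.83 + £1.50 + £2.28 + £3.88 + £31.17 + £32.83 + £26.67 + £2.18 + £3.47 + £3.10 + £0.70 + £0.43 = £109.04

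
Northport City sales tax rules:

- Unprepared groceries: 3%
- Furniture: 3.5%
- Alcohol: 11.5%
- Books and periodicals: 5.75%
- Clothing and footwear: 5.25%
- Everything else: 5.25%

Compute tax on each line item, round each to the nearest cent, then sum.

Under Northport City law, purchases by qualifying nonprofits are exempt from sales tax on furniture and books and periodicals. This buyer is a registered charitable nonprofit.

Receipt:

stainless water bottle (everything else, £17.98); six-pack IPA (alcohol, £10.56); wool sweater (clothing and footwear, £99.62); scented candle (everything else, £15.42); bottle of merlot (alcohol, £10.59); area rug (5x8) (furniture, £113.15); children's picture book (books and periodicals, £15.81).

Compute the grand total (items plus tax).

Stainless water bottle £17.98: everything else → 5.25% → £0.94
Six-pack IPA £10.56: alcohol → 11.5% → £1.21
Wool sweater £99.62: clothing and footwear → 5.25% → £5.23
Scented candle £15.42: everything else → 5.25% → £0.81
Bottle of merlot £10.59: alcohol → 11.5% → £1.22
Area rug (5x8) £113.15: furniture, buyer-exempt → 0% → £0.00
Children's picture book £15.81: books and periodicals, buyer-exempt → 0% → £0.00
Subtotal = £283.13; tax = £9.41; total due = £292.54

£292.54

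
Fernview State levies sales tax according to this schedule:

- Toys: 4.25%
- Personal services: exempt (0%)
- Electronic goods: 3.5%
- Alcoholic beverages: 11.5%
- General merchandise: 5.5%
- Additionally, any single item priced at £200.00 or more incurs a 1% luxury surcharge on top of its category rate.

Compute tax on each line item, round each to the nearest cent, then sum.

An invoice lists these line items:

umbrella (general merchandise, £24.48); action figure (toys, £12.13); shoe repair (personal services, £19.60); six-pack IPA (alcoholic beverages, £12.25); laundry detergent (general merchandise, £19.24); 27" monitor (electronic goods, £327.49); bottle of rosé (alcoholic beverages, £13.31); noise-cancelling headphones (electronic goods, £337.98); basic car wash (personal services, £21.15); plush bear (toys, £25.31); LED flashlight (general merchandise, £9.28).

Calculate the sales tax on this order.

£37.41

Umbrella £24.48: general merchandise → 5.5% → £1.35
Action figure £12.13: toys → 4.25% → £0.52
Shoe repair £19.60: personal services → 0% → £0.00
Six-pack IPA £12.25: alcoholic beverages → 11.5% → £1.41
Laundry detergent £19.24: general merchandise → 5.5% → £1.06
27" monitor £327.49: electronic goods → 3.5% + 1% surcharge = 4.5% → £14.74
Bottle of rosé £13.31: alcoholic beverages → 11.5% → £1.53
Noise-cancelling headphones £337.98: electronic goods → 3.5% + 1% surcharge = 4.5% → £15.21
Basic car wash £21.15: personal services → 0% → £0.00
Plush bear £25.31: toys → 4.25% → £1.08
LED flashlight £9.28: general merchandise → 5.5% → £0.51
Total tax = £1.35 + £0.52 + £1.41 + £1.06 + £14.74 + £1.53 + £15.21 + £1.08 + £0.51 = £37.41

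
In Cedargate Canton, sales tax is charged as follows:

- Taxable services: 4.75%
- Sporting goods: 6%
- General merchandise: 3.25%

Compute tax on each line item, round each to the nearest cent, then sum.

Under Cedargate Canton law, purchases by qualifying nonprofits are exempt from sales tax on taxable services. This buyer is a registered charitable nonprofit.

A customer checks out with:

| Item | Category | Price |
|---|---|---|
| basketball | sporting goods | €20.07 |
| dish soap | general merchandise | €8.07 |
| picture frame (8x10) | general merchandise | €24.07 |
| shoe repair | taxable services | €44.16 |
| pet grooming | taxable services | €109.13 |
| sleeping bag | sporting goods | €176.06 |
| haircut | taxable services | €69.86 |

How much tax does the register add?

€12.80

Basketball €20.07: sporting goods → 6% → €1.20
Dish soap €8.07: general merchandise → 3.25% → €0.26
Picture frame (8x10) €24.07: general merchandise → 3.25% → €0.78
Shoe repair €44.16: taxable services, buyer-exempt → 0% → €0.00
Pet grooming €109.13: taxable services, buyer-exempt → 0% → €0.00
Sleeping bag €176.06: sporting goods → 6% → €10.56
Haircut €69.86: taxable services, buyer-exempt → 0% → €0.00
Total tax = €1.20 + €0.26 + €0.78 + €10.56 = €12.80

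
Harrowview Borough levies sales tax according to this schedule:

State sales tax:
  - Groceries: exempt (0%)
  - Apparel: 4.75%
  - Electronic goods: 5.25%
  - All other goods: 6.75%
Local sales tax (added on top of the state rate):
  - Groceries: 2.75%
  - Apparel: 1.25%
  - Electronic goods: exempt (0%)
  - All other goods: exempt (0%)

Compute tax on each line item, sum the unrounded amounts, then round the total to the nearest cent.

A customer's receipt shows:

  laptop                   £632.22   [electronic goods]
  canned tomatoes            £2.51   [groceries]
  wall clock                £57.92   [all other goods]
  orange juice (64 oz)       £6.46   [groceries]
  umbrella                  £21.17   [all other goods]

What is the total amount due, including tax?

Laptop £632.22: electronic goods → 5.25% + 0% local = 5.25% → £33.19155
Canned tomatoes £2.51: groceries → 0% + 2.75% local = 2.75% → £0.069025
Wall clock £57.92: all other goods → 6.75% + 0% local = 6.75% → £3.9096
Orange juice (64 oz) £6.46: groceries → 0% + 2.75% local = 2.75% → £0.17765
Umbrella £21.17: all other goods → 6.75% + 0% local = 6.75% → £1.428975
Subtotal = £720.28; unrounded tax = £38.7768 → £38.78; total due = £759.06

£759.06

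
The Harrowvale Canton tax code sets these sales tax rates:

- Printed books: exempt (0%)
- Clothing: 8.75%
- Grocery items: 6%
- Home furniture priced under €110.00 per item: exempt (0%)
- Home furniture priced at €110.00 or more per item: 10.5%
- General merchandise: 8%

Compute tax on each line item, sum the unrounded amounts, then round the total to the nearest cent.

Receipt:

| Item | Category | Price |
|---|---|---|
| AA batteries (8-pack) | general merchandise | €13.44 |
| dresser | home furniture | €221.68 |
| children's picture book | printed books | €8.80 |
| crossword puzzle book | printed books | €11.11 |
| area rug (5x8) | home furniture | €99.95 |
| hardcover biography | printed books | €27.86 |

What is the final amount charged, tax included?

AA batteries (8-pack) €13.44: general merchandise → 8% → €1.0752
Dresser €221.68: home furniture, €110.00 or more → 10.5% → €23.2764
Children's picture book €8.80: printed books → 0% → €0.00
Crossword puzzle book €11.11: printed books → 0% → €0.00
Area rug (5x8) €99.95: home furniture, under €110.00 → 0% → €0.00
Hardcover biography €27.86: printed books → 0% → €0.00
Subtotal = €382.84; unrounded tax = €24.3516 → €24.35; total due = €407.19

€407.19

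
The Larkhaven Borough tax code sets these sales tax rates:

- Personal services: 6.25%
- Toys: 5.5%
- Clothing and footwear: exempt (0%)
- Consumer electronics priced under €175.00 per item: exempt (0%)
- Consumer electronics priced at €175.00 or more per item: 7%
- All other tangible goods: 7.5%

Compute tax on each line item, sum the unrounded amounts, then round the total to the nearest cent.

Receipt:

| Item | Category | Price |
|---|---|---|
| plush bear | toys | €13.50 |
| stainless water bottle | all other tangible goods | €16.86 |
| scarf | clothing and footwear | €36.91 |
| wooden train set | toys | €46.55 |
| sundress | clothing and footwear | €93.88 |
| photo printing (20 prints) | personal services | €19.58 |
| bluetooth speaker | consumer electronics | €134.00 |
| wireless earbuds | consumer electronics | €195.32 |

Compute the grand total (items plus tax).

€576.06

Plush bear €13.50: toys → 5.5% → €0.7425
Stainless water bottle €16.86: all other tangible goods → 7.5% → €1.2645
Scarf €36.91: clothing and footwear → 0% → €0.00
Wooden train set €46.55: toys → 5.5% → €2.56025
Sundress €93.88: clothing and footwear → 0% → €0.00
Photo printing (20 prints) €19.58: personal services → 6.25% → €1.22375
Bluetooth speaker €134.00: consumer electronics, under €175.00 → 0% → €0.00
Wireless earbuds €195.32: consumer electronics, €175.00 or more → 7% → €13.6724
Subtotal = €556.60; unrounded tax = €19.4634 → €19.46; total due = €576.06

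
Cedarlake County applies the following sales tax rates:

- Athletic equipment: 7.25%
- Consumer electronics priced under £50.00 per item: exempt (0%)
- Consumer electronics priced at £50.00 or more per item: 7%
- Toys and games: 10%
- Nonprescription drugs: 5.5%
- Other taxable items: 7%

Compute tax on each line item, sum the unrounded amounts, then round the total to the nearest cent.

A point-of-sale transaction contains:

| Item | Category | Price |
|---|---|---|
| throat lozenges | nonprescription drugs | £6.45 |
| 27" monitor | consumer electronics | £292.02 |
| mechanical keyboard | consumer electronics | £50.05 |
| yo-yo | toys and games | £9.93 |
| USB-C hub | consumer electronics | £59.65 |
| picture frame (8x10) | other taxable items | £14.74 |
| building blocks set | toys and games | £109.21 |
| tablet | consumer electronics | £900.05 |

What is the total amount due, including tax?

£1546.52

Throat lozenges £6.45: nonprescription drugs → 5.5% → £0.35475
27" monitor £292.02: consumer electronics, £50.00 or more → 7% → £20.4414
Mechanical keyboard £50.05: consumer electronics, £50.00 or more → 7% → £3.5035
Yo-yo £9.93: toys and games → 10% → £0.993
USB-C hub £59.65: consumer electronics, £50.00 or more → 7% → £4.1755
Picture frame (8x10) £14.74: other taxable items → 7% → £1.0318
Building blocks set £109.21: toys and games → 10% → £10.921
Tablet £900.05: consumer electronics, £50.00 or more → 7% → £63.0035
Subtotal = £1442.10; unrounded tax = £104.42445 → £104.42; total due = £1546.52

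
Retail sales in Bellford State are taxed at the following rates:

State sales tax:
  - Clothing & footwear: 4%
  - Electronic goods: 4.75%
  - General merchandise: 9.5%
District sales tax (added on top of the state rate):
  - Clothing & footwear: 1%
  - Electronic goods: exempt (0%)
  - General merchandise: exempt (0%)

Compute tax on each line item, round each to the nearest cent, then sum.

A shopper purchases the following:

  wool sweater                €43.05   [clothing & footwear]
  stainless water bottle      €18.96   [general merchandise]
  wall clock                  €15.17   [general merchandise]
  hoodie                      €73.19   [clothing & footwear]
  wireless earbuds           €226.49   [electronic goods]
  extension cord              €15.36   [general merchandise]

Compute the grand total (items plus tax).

€413.49

Wool sweater €43.05: clothing & footwear → 4% + 1% district = 5% → €2.15
Stainless water bottle €18.96: general merchandise → 9.5% + 0% district = 9.5% → €1.80
Wall clock €15.17: general merchandise → 9.5% + 0% district = 9.5% → €1.44
Hoodie €73.19: clothing & footwear → 4% + 1% district = 5% → €3.66
Wireless earbuds €226.49: electronic goods → 4.75% + 0% district = 4.75% → €10.76
Extension cord €15.36: general merchandise → 9.5% + 0% district = 9.5% → €1.46
Subtotal = €392.22; tax = €21.27; total due = €413.49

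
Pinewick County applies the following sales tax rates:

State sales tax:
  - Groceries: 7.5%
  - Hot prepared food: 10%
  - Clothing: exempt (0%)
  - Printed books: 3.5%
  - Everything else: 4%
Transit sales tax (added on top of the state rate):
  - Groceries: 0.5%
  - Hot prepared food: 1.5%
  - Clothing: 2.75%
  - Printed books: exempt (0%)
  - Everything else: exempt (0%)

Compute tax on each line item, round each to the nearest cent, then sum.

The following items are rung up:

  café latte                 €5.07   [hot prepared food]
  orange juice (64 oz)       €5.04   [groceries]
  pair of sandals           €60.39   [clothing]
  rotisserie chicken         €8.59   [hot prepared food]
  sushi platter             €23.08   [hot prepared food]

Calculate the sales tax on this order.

€6.28

Café latte €5.07: hot prepared food → 10% + 1.5% transit = 11.5% → €0.58
Orange juice (64 oz) €5.04: groceries → 7.5% + 0.5% transit = 8% → €0.40
Pair of sandals €60.39: clothing → 0% + 2.75% transit = 2.75% → €1.66
Rotisserie chicken €8.59: hot prepared food → 10% + 1.5% transit = 11.5% → €0.99
Sushi platter €23.08: hot prepared food → 10% + 1.5% transit = 11.5% → €2.65
Total tax = €0.58 + €0.40 + €1.66 + €0.99 + €2.65 = €6.28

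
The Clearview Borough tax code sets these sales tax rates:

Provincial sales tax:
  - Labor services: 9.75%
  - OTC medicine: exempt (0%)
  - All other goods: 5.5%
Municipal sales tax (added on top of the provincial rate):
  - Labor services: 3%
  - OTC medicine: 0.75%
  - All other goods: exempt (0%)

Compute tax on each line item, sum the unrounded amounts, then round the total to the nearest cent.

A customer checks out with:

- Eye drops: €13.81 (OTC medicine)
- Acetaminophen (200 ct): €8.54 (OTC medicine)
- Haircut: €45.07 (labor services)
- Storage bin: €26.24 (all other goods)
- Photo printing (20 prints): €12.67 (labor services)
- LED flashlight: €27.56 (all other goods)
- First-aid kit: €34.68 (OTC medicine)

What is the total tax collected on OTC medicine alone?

€0.43

Eye drops €13.81: OTC medicine → 0% + 0.75% municipal = 0.75% → €0.103575
Acetaminophen (200 ct) €8.54: OTC medicine → 0% + 0.75% municipal = 0.75% → €0.06405
First-aid kit €34.68: OTC medicine → 0% + 0.75% municipal = 0.75% → €0.2601
Tax on OTC medicine: unrounded sum = €0.427725 → €0.43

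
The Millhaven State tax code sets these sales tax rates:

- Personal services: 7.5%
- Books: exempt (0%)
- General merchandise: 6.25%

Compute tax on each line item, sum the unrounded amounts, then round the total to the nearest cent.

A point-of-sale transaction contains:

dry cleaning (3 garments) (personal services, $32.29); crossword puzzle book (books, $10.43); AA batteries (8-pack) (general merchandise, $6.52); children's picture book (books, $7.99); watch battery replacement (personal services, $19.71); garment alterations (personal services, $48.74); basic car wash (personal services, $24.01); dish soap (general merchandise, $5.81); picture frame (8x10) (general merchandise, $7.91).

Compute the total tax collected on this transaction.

$10.62

Dry cleaning (3 garments) $32.29: personal services → 7.5% → $2.42175
Crossword puzzle book $10.43: books → 0% → $0.00
AA batteries (8-pack) $6.52: general merchandise → 6.25% → $0.4075
Children's picture book $7.99: books → 0% → $0.00
Watch battery replacement $19.71: personal services → 7.5% → $1.47825
Garment alterations $48.74: personal services → 7.5% → $3.6555
Basic car wash $24.01: personal services → 7.5% → $1.80075
Dish soap $5.81: general merchandise → 6.25% → $0.363125
Picture frame (8x10) $7.91: general merchandise → 6.25% → $0.494375
Unrounded tax sum = $10.62125 → $10.62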